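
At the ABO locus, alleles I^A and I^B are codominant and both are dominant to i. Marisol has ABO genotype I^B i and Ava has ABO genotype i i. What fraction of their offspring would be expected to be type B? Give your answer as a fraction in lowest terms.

1/2

ABO cross I^B i × i i → offspring phenotypes: 1/2 O, 1/2 B.
So P(type B) = 1/2.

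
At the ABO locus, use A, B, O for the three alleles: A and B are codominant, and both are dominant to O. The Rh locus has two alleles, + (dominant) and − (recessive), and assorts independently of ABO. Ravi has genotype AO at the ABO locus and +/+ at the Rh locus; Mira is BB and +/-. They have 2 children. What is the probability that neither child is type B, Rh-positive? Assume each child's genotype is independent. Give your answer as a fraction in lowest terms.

ABO cross AO × BB → 1/2 B, 1/2 AB.
Rh cross +/+ × +/- → 1 Rh+; so P(type B, Rh-positive) = 1/2 × 1 = 1/2 per child.
P(not type B, Rh-positive) = 1/2 for one child; (1/2)^2 = 1/4.

1/4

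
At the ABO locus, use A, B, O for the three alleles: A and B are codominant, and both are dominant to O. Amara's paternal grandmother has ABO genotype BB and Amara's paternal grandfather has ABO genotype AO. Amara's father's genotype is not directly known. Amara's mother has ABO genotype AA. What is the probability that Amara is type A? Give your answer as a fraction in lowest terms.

Amara's father's ABO genotype from BB × AO: 1/2 AB, 1/2 BO.
Crossing each possibility with the mother AA and summing P(type A): 1/2·1/2 + 1/2·1/2 = 1/2.

1/2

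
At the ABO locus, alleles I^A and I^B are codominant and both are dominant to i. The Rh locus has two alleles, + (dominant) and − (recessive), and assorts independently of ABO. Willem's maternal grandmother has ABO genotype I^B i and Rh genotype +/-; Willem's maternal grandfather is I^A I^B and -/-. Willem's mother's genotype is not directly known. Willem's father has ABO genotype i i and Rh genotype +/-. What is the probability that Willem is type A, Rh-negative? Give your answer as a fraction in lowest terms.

Willem's mother's ABO genotype from I^B i × I^A I^B: 1/4 I^A I^B, 1/4 I^A i, 1/4 I^B I^B, 1/4 I^B i.
Crossing each possibility with the father i i and summing P(type A): 1/4·1/2 + 1/4·1/2 + 1/4·0 + 1/4·0 = 1/4.
Similarly for Rh via the mother's Rh distribution: P(Rh-) = 3/8.
Independent loci: 1/4 × 3/8 = 3/32.

3/32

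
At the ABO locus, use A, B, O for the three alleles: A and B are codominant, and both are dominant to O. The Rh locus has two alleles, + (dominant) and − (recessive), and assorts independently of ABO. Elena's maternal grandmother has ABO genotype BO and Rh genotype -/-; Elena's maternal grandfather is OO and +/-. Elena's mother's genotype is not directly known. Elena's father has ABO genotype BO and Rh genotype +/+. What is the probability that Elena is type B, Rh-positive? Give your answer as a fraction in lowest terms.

5/8

Elena's mother's ABO genotype from BO × OO: 1/2 BO, 1/2 OO.
Crossing each possibility with the father BO and summing P(type B): 1/2·3/4 + 1/2·1/2 = 5/8.
Similarly for Rh via the mother's Rh distribution: P(Rh+) = 1.
Independent loci: 5/8 × 1 = 5/8.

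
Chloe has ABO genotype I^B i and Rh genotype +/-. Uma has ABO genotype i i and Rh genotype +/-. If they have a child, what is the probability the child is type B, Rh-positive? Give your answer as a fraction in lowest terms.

3/8

ABO cross I^B i × i i → offspring phenotypes: 1/2 O, 1/2 B.
Rh cross +/- × +/- → 3/4 Rh+, 1/4 Rh-.
Independent loci: P(type B, Rh-positive) = 1/2 × 3/4 = 3/8.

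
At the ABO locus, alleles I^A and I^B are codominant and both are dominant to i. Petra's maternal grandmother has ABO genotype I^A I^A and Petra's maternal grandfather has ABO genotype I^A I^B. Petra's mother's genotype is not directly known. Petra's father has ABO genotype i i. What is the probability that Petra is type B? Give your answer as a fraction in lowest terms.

Petra's mother's ABO genotype from I^A I^A × I^A I^B: 1/2 I^A I^A, 1/2 I^A I^B.
Crossing each possibility with the father i i and summing P(type B): 1/2·0 + 1/2·1/2 = 1/4.

1/4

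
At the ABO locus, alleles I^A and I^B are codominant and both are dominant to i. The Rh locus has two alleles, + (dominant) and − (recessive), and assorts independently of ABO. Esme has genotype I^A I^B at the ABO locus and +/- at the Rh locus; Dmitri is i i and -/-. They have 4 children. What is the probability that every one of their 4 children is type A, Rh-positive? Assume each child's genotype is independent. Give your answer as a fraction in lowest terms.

1/256

ABO cross I^A I^B × i i → 1/2 A, 1/2 B.
Rh cross +/- × -/- → 1/2 Rh+, 1/2 Rh-; so P(type A, Rh-positive) = 1/2 × 1/2 = 1/4 per child.
All 4 independent: (1/4)^4 = 1/256.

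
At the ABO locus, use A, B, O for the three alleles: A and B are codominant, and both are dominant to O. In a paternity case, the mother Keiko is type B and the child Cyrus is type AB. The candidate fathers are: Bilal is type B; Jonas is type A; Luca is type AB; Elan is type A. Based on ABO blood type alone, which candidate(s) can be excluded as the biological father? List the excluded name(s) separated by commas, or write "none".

Bilal

A candidate is excluded only if no genotype consistent with his phenotype could produce a type AB child with a type B mother.
Bilal (type B): no genotype consistent with that phenotype can produce a type-AB child with a type-B mother.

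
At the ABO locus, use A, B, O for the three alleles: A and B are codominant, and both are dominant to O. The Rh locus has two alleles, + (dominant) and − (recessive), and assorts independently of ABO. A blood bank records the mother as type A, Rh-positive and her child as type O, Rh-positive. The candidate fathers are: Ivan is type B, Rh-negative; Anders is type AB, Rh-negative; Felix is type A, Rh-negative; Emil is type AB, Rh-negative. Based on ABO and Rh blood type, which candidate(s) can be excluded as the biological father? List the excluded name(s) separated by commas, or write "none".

A candidate is excluded only if no genotype consistent with his phenotype could produce a type O, Rh-positive child with a type A, Rh-positive mother.
Anders (type AB, Rh-): no genotype consistent with that phenotype can produce a type-O Rh+ child with a type-A mother.
Emil (type AB, Rh-): no genotype consistent with that phenotype can produce a type-O Rh+ child with a type-A mother.

Anders, Emil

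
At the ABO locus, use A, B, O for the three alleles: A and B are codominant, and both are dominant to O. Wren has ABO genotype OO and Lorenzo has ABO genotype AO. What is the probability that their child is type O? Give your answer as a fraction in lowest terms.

ABO cross OO × AO → offspring phenotypes: 1/2 O, 1/2 A.
So P(type O) = 1/2.

1/2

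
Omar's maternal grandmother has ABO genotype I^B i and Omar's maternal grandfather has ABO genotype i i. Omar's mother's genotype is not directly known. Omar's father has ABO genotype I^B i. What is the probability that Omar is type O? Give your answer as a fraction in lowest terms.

3/8

Omar's mother's ABO genotype from I^B i × i i: 1/2 I^B i, 1/2 i i.
Crossing each possibility with the father I^B i and summing P(type O): 1/2·1/4 + 1/2·1/2 = 3/8.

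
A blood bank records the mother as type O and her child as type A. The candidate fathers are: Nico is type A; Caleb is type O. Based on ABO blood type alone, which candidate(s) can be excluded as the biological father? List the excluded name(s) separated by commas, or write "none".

Caleb

A candidate is excluded only if no genotype consistent with his phenotype could produce a type A child with a type O mother.
Caleb (type O): no genotype consistent with that phenotype can produce a type-A child with a type-O mother.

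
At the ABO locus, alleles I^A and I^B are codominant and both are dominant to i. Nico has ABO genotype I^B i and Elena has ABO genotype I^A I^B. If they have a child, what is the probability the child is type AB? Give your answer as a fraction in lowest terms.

1/4

ABO cross I^B i × I^A I^B → offspring phenotypes: 1/4 A, 1/2 B, 1/4 AB.
So P(type AB) = 1/4.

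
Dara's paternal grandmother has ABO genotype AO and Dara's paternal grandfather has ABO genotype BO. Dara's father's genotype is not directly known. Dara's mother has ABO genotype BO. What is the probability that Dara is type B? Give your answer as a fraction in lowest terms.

1/2

Dara's father's ABO genotype from AO × BO: 1/4 AB, 1/4 AO, 1/4 BO, 1/4 OO.
Crossing each possibility with the mother BO and summing P(type B): 1/4·1/2 + 1/4·1/4 + 1/4·3/4 + 1/4·1/2 = 1/2.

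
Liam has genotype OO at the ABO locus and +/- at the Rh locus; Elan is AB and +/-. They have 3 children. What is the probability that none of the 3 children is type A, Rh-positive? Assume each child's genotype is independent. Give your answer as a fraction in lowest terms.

125/512

ABO cross OO × AB → 1/2 A, 1/2 B.
Rh cross +/- × +/- → 3/4 Rh+, 1/4 Rh-; so P(type A, Rh-positive) = 1/2 × 3/4 = 3/8 per child.
P(not type A, Rh-positive) = 5/8 for one child; (5/8)^3 = 125/512.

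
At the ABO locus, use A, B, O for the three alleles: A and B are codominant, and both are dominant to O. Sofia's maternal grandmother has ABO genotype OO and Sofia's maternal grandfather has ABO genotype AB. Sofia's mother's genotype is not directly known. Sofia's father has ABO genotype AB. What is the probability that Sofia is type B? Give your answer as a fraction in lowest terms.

Sofia's mother's ABO genotype from OO × AB: 1/2 AO, 1/2 BO.
Crossing each possibility with the father AB and summing P(type B): 1/2·1/4 + 1/2·1/2 = 3/8.

3/8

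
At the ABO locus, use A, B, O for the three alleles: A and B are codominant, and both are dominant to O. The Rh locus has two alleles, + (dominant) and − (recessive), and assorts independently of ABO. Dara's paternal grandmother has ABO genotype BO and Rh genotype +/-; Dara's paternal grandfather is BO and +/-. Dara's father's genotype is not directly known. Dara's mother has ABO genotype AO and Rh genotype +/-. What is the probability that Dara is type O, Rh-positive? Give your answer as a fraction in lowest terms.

Dara's father's ABO genotype from BO × BO: 1/4 BB, 1/2 BO, 1/4 OO.
Crossing each possibility with the mother AO and summing P(type O): 1/4·0 + 1/2·1/4 + 1/4·1/2 = 1/4.
Similarly for Rh via the father's Rh distribution: P(Rh+) = 3/4.
Independent loci: 1/4 × 3/4 = 3/16.

3/16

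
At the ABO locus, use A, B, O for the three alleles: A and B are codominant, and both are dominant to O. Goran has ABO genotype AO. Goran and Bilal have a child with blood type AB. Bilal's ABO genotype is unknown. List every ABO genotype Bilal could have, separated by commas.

For each candidate genotype of Bilal, check whether crossing it with AO can produce every observed child phenotype.
  AA → possible child types {A} ✗
  AB → possible child types {A, B, AB} ✓
  AO → possible child types {O, A} ✗
  BB → possible child types {B, AB} ✓
  BO → possible child types {O, A, B, AB} ✓
  OO → possible child types {O, A} ✗

AB, BB, BO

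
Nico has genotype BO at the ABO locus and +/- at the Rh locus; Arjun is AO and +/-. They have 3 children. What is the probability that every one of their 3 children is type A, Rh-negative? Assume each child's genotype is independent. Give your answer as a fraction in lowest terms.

ABO cross BO × AO → 1/4 O, 1/4 A, 1/4 B, 1/4 AB.
Rh cross +/- × +/- → 3/4 Rh+, 1/4 Rh-; so P(type A, Rh-negative) = 1/4 × 1/4 = 1/16 per child.
All 3 independent: (1/16)^3 = 1/4096.

1/4096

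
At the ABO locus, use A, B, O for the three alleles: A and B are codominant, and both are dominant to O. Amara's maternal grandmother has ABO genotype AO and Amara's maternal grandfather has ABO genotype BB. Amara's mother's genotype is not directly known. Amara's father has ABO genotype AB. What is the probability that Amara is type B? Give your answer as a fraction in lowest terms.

3/8

Amara's mother's ABO genotype from AO × BB: 1/2 AB, 1/2 BO.
Crossing each possibility with the father AB and summing P(type B): 1/2·1/4 + 1/2·1/2 = 3/8.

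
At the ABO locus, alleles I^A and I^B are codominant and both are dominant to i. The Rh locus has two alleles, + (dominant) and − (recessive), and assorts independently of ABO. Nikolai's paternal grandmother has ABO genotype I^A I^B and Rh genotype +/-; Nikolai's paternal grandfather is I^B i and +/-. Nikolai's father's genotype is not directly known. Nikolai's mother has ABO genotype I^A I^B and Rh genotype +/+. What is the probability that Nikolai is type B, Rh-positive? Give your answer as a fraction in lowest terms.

Nikolai's father's ABO genotype from I^A I^B × I^B i: 1/4 I^A I^B, 1/4 I^A i, 1/4 I^B I^B, 1/4 I^B i.
Crossing each possibility with the mother I^A I^B and summing P(type B): 1/4·1/4 + 1/4·1/4 + 1/4·1/2 + 1/4·1/2 = 3/8.
Similarly for Rh via the father's Rh distribution: P(Rh+) = 1.
Independent loci: 3/8 × 1 = 3/8.

3/8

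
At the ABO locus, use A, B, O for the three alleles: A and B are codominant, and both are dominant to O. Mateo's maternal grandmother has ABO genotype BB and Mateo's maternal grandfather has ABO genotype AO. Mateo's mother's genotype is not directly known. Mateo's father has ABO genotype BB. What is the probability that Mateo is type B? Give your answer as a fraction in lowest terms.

3/4

Mateo's mother's ABO genotype from BB × AO: 1/2 AB, 1/2 BO.
Crossing each possibility with the father BB and summing P(type B): 1/2·1/2 + 1/2·1 = 3/4.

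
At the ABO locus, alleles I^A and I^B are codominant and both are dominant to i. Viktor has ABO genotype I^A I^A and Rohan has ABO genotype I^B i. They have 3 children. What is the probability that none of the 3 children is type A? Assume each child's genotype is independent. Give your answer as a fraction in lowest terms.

1/8

ABO cross I^A I^A × I^B i → 1/2 A, 1/2 AB.
So P(type A) = 1/2 per child.
P(not type A) = 1/2 for one child; (1/2)^3 = 1/8.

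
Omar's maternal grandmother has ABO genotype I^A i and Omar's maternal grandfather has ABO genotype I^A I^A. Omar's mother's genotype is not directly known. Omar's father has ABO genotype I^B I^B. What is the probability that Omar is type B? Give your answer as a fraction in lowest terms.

Omar's mother's ABO genotype from I^A i × I^A I^A: 1/2 I^A I^A, 1/2 I^A i.
Crossing each possibility with the father I^B I^B and summing P(type B): 1/2·0 + 1/2·1/2 = 1/4.

1/4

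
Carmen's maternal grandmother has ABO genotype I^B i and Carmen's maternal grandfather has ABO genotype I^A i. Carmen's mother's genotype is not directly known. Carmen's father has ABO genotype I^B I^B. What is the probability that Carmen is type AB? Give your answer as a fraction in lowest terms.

1/4

Carmen's mother's ABO genotype from I^B i × I^A i: 1/4 I^A I^B, 1/4 I^A i, 1/4 I^B i, 1/4 i i.
Crossing each possibility with the father I^B I^B and summing P(type AB): 1/4·1/2 + 1/4·1/2 + 1/4·0 + 1/4·0 = 1/4.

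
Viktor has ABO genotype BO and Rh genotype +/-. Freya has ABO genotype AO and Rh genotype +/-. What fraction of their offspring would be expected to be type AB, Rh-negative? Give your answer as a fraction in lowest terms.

ABO cross BO × AO → offspring phenotypes: 1/4 O, 1/4 A, 1/4 B, 1/4 AB.
Rh cross +/- × +/- → 3/4 Rh+, 1/4 Rh-.
Independent loci: P(type AB, Rh-negative) = 1/4 × 1/4 = 1/16.

1/16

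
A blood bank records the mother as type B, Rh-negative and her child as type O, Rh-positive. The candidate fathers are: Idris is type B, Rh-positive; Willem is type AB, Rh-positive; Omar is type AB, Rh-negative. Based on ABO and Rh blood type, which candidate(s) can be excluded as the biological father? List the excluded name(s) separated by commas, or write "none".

A candidate is excluded only if no genotype consistent with his phenotype could produce a type O, Rh-positive child with a type B, Rh-negative mother.
Willem (type AB, Rh+): no genotype consistent with that phenotype can produce a type-O Rh+ child with a type-B mother.
Omar (type AB, Rh-): no genotype consistent with that phenotype can produce a type-O Rh+ child with a type-B mother.

Willem, Omar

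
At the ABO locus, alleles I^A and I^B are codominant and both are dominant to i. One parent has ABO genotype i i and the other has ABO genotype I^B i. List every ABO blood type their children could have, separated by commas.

Gametes from i i × I^B i give offspring ABO genotypes I^B i, i i, i.e. phenotypes O, B.

O, B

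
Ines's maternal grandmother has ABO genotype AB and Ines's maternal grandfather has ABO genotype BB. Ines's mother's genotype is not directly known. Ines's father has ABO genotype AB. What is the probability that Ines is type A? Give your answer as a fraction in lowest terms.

1/8

Ines's mother's ABO genotype from AB × BB: 1/2 AB, 1/2 BB.
Crossing each possibility with the father AB and summing P(type A): 1/2·1/4 + 1/2·0 = 1/8.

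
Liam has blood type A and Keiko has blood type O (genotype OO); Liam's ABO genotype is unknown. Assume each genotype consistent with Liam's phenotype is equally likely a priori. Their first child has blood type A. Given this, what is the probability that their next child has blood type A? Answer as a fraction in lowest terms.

Possible genotypes: Liam ∈ {AA, AO}; Keiko ∈ {OO}.
Weight each parental genotype pair by prior × P(type-A child):
  AA × OO: posterior weight 2/3; P(next child type A) = 1.
  AO × OO: posterior weight 1/3; P(next child type A) = 1/2.
Weighted sum = 5/6.

5/6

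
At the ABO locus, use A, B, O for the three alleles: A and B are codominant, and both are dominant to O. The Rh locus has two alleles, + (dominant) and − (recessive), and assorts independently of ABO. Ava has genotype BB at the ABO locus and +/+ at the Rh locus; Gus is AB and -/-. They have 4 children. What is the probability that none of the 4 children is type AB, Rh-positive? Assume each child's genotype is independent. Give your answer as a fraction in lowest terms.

1/16

ABO cross BB × AB → 1/2 B, 1/2 AB.
Rh cross +/+ × -/- → 1 Rh+; so P(type AB, Rh-positive) = 1/2 × 1 = 1/2 per child.
P(not type AB, Rh-positive) = 1/2 for one child; (1/2)^4 = 1/16.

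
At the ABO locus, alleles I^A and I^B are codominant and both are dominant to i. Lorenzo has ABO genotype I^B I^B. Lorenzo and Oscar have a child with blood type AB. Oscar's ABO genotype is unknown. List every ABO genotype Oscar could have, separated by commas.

I^A I^A, I^A I^B, I^A i

For each candidate genotype of Oscar, check whether crossing it with I^B I^B can produce every observed child phenotype.
  I^A I^A → possible child types {AB} ✓
  I^A I^B → possible child types {B, AB} ✓
  I^A i → possible child types {B, AB} ✓
  I^B I^B → possible child types {B} ✗
  I^B i → possible child types {B} ✗
  i i → possible child types {B} ✗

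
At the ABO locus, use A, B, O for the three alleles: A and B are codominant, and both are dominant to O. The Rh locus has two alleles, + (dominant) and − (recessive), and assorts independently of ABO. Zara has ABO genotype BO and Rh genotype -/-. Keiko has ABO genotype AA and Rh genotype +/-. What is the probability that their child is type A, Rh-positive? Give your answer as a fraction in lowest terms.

1/4

ABO cross BO × AA → offspring phenotypes: 1/2 A, 1/2 AB.
Rh cross -/- × +/- → 1/2 Rh+, 1/2 Rh-.
Independent loci: P(type A, Rh-positive) = 1/2 × 1/2 = 1/4.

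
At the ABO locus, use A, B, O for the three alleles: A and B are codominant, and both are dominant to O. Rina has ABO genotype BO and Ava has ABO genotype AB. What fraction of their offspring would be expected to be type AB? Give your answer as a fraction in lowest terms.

ABO cross BO × AB → offspring phenotypes: 1/4 A, 1/2 B, 1/4 AB.
So P(type AB) = 1/4.

1/4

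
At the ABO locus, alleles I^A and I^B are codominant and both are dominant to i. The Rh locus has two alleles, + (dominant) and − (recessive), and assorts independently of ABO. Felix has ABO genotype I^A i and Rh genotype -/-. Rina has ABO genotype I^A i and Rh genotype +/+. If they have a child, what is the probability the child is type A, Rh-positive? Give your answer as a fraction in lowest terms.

3/4

ABO cross I^A i × I^A i → offspring phenotypes: 1/4 O, 3/4 A.
Rh cross -/- × +/+ → 1 Rh+.
Independent loci: P(type A, Rh-positive) = 3/4 × 1 = 3/4.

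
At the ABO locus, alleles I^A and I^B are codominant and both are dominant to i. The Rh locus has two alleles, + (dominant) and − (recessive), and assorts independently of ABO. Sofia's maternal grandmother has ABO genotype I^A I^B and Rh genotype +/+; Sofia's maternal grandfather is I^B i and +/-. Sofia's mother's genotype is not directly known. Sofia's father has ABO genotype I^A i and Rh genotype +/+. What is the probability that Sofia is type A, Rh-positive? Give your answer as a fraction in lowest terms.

3/8

Sofia's mother's ABO genotype from I^A I^B × I^B i: 1/4 I^A I^B, 1/4 I^A i, 1/4 I^B I^B, 1/4 I^B i.
Crossing each possibility with the father I^A i and summing P(type A): 1/4·1/2 + 1/4·3/4 + 1/4·0 + 1/4·1/4 = 3/8.
Similarly for Rh via the mother's Rh distribution: P(Rh+) = 1.
Independent loci: 3/8 × 1 = 3/8.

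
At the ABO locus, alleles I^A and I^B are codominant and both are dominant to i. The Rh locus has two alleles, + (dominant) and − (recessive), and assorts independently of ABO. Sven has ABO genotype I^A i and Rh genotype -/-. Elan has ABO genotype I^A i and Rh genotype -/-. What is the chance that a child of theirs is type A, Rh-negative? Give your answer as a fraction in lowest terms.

3/4

ABO cross I^A i × I^A i → offspring phenotypes: 1/4 O, 3/4 A.
Rh cross -/- × -/- → 1 Rh-.
Independent loci: P(type A, Rh-negative) = 3/4 × 1 = 3/4.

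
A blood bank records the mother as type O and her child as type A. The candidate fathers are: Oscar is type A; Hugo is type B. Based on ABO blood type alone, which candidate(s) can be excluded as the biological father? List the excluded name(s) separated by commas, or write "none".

A candidate is excluded only if no genotype consistent with his phenotype could produce a type A child with a type O mother.
Hugo (type B): no genotype consistent with that phenotype can produce a type-A child with a type-O mother.

Hugo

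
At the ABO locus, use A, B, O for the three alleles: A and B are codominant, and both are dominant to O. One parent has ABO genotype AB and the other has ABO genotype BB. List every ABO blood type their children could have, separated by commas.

B, AB

Gametes from AB × BB give offspring ABO genotypes AB, BB, i.e. phenotypes B, AB.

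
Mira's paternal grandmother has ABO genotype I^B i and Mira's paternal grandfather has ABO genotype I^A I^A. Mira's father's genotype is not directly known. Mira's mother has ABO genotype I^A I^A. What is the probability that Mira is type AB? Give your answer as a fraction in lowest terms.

1/4

Mira's father's ABO genotype from I^B i × I^A I^A: 1/2 I^A I^B, 1/2 I^A i.
Crossing each possibility with the mother I^A I^A and summing P(type AB): 1/2·1/2 + 1/2·0 = 1/4.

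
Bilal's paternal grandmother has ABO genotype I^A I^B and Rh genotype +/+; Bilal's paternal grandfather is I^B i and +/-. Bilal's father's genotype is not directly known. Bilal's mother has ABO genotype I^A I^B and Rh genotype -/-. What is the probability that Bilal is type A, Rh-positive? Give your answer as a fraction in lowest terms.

Bilal's father's ABO genotype from I^A I^B × I^B i: 1/4 I^A I^B, 1/4 I^A i, 1/4 I^B I^B, 1/4 I^B i.
Crossing each possibility with the mother I^A I^B and summing P(type A): 1/4·1/4 + 1/4·1/2 + 1/4·0 + 1/4·1/4 = 1/4.
Similarly for Rh via the father's Rh distribution: P(Rh+) = 3/4.
Independent loci: 1/4 × 3/4 = 3/16.

3/16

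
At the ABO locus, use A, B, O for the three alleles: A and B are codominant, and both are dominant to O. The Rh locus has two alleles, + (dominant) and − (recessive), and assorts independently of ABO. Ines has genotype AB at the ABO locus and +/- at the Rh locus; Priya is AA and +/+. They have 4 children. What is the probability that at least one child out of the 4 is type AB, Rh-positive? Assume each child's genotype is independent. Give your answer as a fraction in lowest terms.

ABO cross AB × AA → 1/2 A, 1/2 AB.
Rh cross +/- × +/+ → 1 Rh+; so P(type AB, Rh-positive) = 1/2 × 1 = 1/2 per child.
P(none) = (1/2)^4 = 1/16; P(at least one) = 1 − 1/16 = 15/16.

15/16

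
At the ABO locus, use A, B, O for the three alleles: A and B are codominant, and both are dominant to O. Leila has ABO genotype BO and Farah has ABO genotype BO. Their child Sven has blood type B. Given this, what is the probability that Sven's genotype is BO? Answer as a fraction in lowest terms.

Cross BO × BO → 1/4 BB, 1/2 BO, 1/4 OO.
Type-B genotypes among offspring: BB (1/4), BO (1/2); total 3/4.
P(BO | type B) = (1/2) / (3/4) = 2/3.

2/3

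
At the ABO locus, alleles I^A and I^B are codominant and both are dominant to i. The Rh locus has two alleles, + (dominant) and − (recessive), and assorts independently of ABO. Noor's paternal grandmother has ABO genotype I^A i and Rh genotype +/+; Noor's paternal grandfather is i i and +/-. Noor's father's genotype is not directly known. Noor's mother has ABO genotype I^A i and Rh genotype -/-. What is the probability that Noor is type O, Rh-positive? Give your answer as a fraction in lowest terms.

Noor's father's ABO genotype from I^A i × i i: 1/2 I^A i, 1/2 i i.
Crossing each possibility with the mother I^A i and summing P(type O): 1/2·1/4 + 1/2·1/2 = 3/8.
Similarly for Rh via the father's Rh distribution: P(Rh+) = 3/4.
Independent loci: 3/8 × 3/4 = 9/32.

9/32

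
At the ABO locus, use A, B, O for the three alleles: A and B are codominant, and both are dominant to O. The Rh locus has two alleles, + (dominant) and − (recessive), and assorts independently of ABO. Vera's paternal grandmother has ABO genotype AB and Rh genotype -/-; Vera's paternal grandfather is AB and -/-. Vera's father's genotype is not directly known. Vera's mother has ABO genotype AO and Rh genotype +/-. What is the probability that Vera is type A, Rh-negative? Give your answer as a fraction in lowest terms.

Vera's father's ABO genotype from AB × AB: 1/4 AA, 1/2 AB, 1/4 BB.
Crossing each possibility with the mother AO and summing P(type A): 1/4·1 + 1/2·1/2 + 1/4·0 = 1/2.
Similarly for Rh via the father's Rh distribution: P(Rh-) = 1/2.
Independent loci: 1/2 × 1/2 = 1/4.

1/4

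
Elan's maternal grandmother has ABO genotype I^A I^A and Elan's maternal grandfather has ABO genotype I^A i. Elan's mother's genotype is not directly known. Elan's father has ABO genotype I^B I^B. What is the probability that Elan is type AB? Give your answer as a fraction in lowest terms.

Elan's mother's ABO genotype from I^A I^A × I^A i: 1/2 I^A I^A, 1/2 I^A i.
Crossing each possibility with the father I^B I^B and summing P(type AB): 1/2·1 + 1/2·1/2 = 3/4.

3/4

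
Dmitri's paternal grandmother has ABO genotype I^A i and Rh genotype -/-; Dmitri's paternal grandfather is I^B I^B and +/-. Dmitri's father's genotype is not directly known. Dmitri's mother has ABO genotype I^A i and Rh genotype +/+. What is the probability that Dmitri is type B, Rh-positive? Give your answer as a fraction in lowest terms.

Dmitri's father's ABO genotype from I^A i × I^B I^B: 1/2 I^A I^B, 1/2 I^B i.
Crossing each possibility with the mother I^A i and summing P(type B): 1/2·1/4 + 1/2·1/4 = 1/4.
Similarly for Rh via the father's Rh distribution: P(Rh+) = 1.
Independent loci: 1/4 × 1 = 1/4.

1/4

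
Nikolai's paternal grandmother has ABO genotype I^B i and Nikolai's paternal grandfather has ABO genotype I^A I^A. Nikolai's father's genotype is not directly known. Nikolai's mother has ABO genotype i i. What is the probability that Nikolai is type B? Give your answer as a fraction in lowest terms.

Nikolai's father's ABO genotype from I^B i × I^A I^A: 1/2 I^A I^B, 1/2 I^A i.
Crossing each possibility with the mother i i and summing P(type B): 1/2·1/2 + 1/2·0 = 1/4.

1/4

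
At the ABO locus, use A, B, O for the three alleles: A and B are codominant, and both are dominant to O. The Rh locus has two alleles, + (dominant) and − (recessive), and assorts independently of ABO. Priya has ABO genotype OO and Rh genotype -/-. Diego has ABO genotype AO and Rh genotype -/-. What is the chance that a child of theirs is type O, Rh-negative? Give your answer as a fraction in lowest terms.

1/2

ABO cross OO × AO → offspring phenotypes: 1/2 O, 1/2 A.
Rh cross -/- × -/- → 1 Rh-.
Independent loci: P(type O, Rh-negative) = 1/2 × 1 = 1/2.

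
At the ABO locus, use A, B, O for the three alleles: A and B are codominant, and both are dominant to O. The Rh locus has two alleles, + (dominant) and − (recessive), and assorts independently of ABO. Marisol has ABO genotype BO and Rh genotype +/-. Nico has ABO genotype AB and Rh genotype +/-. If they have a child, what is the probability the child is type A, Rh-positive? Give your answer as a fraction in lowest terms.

3/16

ABO cross BO × AB → offspring phenotypes: 1/4 A, 1/2 B, 1/4 AB.
Rh cross +/- × +/- → 3/4 Rh+, 1/4 Rh-.
Independent loci: P(type A, Rh-positive) = 1/4 × 3/4 = 3/16.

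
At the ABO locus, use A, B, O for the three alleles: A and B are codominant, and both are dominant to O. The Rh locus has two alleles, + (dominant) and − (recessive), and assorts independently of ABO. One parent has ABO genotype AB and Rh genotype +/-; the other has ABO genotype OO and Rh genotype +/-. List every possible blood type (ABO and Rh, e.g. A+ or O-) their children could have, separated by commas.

A+, A-, B+, B-

Gametes from AB × OO give offspring ABO genotypes AO, BO, i.e. phenotypes A, B.
Rh cross +/- × +/- → phenotypes Rh+, Rh-.
Combining independently: A+, A-, B+, B-.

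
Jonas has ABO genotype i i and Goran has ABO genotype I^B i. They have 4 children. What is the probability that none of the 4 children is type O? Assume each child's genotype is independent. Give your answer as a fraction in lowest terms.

ABO cross i i × I^B i → 1/2 O, 1/2 B.
So P(type O) = 1/2 per child.
P(not type O) = 1/2 for one child; (1/2)^4 = 1/16.

1/16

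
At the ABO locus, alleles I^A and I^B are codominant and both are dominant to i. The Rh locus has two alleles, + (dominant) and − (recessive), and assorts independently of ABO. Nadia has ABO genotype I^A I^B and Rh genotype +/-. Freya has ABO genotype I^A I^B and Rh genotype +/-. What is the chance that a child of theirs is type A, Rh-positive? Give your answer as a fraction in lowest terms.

ABO cross I^A I^B × I^A I^B → offspring phenotypes: 1/4 A, 1/4 B, 1/2 AB.
Rh cross +/- × +/- → 3/4 Rh+, 1/4 Rh-.
Independent loci: P(type A, Rh-positive) = 1/4 × 3/4 = 3/16.

3/16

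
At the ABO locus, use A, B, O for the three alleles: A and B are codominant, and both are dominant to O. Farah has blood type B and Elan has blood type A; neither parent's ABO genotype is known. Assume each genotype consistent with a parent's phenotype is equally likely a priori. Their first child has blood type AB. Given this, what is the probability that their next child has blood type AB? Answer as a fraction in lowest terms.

25/36

Possible genotypes: Farah ∈ {BB, BO}; Elan ∈ {AA, AO}.
Weight each parental genotype pair by prior × P(type-AB child):
  BB × AA: posterior weight 4/9; P(next child type AB) = 1.
  BB × AO: posterior weight 2/9; P(next child type AB) = 1/2.
  BO × AA: posterior weight 2/9; P(next child type AB) = 1/2.
  BO × AO: posterior weight 1/9; P(next child type AB) = 1/4.
Weighted sum = 25/36.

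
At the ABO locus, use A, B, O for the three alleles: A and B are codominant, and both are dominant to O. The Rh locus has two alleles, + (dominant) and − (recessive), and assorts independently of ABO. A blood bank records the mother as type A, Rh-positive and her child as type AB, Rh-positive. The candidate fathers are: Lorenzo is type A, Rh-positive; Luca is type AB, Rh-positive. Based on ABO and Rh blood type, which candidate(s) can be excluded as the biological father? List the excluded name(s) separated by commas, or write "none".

A candidate is excluded only if no genotype consistent with his phenotype could produce a type AB, Rh-positive child with a type A, Rh-positive mother.
Lorenzo (type A, Rh+): no genotype consistent with that phenotype can produce a type-AB Rh+ child with a type-A mother.

Lorenzo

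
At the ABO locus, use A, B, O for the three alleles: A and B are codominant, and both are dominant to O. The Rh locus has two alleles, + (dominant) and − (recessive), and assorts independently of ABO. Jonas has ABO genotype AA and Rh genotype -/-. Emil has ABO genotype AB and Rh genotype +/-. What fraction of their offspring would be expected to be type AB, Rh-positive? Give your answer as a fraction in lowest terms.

ABO cross AA × AB → offspring phenotypes: 1/2 A, 1/2 AB.
Rh cross -/- × +/- → 1/2 Rh+, 1/2 Rh-.
Independent loci: P(type AB, Rh-positive) = 1/2 × 1/2 = 1/4.

1/4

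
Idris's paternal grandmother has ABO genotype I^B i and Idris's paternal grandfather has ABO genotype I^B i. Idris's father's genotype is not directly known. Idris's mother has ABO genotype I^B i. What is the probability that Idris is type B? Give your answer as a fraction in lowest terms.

3/4

Idris's father's ABO genotype from I^B i × I^B i: 1/4 I^B I^B, 1/2 I^B i, 1/4 i i.
Crossing each possibility with the mother I^B i and summing P(type B): 1/4·1 + 1/2·3/4 + 1/4·1/2 = 3/4.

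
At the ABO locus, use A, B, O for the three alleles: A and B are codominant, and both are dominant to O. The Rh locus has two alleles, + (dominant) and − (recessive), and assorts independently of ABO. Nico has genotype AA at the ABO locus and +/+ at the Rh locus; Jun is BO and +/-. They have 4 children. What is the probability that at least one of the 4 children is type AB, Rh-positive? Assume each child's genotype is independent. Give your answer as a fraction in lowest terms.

ABO cross AA × BO → 1/2 A, 1/2 AB.
Rh cross +/+ × +/- → 1 Rh+; so P(type AB, Rh-positive) = 1/2 × 1 = 1/2 per child.
P(none) = (1/2)^4 = 1/16; P(at least one) = 1 − 1/16 = 15/16.

15/16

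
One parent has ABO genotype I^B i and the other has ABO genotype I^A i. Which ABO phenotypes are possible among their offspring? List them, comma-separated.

O, A, B, AB

Gametes from I^B i × I^A i give offspring ABO genotypes I^A I^B, I^A i, I^B i, i i, i.e. phenotypes O, A, B, AB.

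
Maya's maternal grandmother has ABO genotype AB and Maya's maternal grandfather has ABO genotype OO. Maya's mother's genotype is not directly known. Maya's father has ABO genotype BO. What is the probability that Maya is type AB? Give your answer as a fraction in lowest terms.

1/8

Maya's mother's ABO genotype from AB × OO: 1/2 AO, 1/2 BO.
Crossing each possibility with the father BO and summing P(type AB): 1/2·1/4 + 1/2·0 = 1/8.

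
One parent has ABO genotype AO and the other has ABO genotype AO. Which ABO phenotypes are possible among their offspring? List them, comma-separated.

O, A

Gametes from AO × AO give offspring ABO genotypes AA, AO, OO, i.e. phenotypes O, A.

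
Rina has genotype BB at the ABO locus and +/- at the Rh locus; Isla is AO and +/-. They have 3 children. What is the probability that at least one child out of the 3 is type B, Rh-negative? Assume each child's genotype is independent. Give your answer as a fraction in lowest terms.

169/512

ABO cross BB × AO → 1/2 B, 1/2 AB.
Rh cross +/- × +/- → 3/4 Rh+, 1/4 Rh-; so P(type B, Rh-negative) = 1/2 × 1/4 = 1/8 per child.
P(none) = (7/8)^3 = 343/512; P(at least one) = 1 − 343/512 = 169/512.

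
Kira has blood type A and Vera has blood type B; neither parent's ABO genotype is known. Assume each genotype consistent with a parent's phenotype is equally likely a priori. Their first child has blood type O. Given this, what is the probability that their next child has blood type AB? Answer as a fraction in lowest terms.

1/4

Possible genotypes: Kira ∈ {I^A I^A, I^A i}; Vera ∈ {I^B I^B, I^B i}.
Weight each parental genotype pair by prior × P(type-O child):
  I^A i × I^B i: posterior weight 1; P(next child type AB) = 1/4.
Weighted sum = 1/4.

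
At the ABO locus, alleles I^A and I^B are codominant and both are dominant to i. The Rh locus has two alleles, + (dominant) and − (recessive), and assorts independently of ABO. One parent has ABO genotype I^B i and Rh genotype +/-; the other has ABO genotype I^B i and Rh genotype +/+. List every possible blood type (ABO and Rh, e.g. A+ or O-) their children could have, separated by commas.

Gametes from I^B i × I^B i give offspring ABO genotypes I^B I^B, I^B i, i i, i.e. phenotypes O, B.
Rh cross +/- × +/+ → phenotypes Rh+.
Combining independently: O+, B+.

O+, B+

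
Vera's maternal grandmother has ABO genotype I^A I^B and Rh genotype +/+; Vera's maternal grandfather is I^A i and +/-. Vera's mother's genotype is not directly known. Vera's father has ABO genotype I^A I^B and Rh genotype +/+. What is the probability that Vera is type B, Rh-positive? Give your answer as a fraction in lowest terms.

1/4

Vera's mother's ABO genotype from I^A I^B × I^A i: 1/4 I^A I^A, 1/4 I^A I^B, 1/4 I^A i, 1/4 I^B i.
Crossing each possibility with the father I^A I^B and summing P(type B): 1/4·0 + 1/4·1/4 + 1/4·1/4 + 1/4·1/2 = 1/4.
Similarly for Rh via the mother's Rh distribution: P(Rh+) = 1.
Independent loci: 1/4 × 1 = 1/4.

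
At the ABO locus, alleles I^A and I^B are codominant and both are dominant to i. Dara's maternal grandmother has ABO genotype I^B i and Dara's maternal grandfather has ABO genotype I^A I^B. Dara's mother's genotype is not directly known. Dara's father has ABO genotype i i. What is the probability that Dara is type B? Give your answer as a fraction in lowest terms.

1/2

Dara's mother's ABO genotype from I^B i × I^A I^B: 1/4 I^A I^B, 1/4 I^A i, 1/4 I^B I^B, 1/4 I^B i.
Crossing each possibility with the father i i and summing P(type B): 1/4·1/2 + 1/4·0 + 1/4·1 + 1/4·1/2 = 1/2.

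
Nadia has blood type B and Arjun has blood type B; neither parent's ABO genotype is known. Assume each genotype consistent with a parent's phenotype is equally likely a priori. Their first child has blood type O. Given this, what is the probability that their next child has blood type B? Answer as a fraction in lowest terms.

Possible genotypes: Nadia ∈ {I^B I^B, I^B i}; Arjun ∈ {I^B I^B, I^B i}.
Weight each parental genotype pair by prior × P(type-O child):
  I^B i × I^B i: posterior weight 1; P(next child type B) = 3/4.
Weighted sum = 3/4.

3/4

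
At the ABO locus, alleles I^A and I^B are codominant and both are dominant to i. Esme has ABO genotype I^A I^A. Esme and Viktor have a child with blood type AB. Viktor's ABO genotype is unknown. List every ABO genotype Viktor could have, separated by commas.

I^A I^B, I^B I^B, I^B i

For each candidate genotype of Viktor, check whether crossing it with I^A I^A can produce every observed child phenotype.
  I^A I^A → possible child types {A} ✗
  I^A I^B → possible child types {A, AB} ✓
  I^A i → possible child types {A} ✗
  I^B I^B → possible child types {AB} ✓
  I^B i → possible child types {A, AB} ✓
  i i → possible child types {A} ✗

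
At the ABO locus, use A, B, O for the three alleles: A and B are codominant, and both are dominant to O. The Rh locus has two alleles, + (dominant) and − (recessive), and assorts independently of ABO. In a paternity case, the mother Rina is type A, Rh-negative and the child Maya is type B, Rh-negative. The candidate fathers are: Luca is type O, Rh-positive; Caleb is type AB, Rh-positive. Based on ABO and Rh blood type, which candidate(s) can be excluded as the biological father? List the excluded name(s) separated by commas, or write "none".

Luca

A candidate is excluded only if no genotype consistent with his phenotype could produce a type B, Rh-negative child with a type A, Rh-negative mother.
Luca (type O, Rh+): no genotype consistent with that phenotype can produce a type-B Rh- child with a type-A mother.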